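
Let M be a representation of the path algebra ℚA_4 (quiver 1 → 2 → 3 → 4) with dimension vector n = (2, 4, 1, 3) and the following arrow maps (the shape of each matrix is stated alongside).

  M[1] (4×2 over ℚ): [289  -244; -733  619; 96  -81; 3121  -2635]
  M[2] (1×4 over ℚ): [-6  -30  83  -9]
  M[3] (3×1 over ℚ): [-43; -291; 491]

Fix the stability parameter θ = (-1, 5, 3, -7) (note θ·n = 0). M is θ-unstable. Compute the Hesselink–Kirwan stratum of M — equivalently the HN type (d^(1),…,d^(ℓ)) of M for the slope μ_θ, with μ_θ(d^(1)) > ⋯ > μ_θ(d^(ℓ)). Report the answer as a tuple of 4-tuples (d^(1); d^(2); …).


Interval decomposition of M: I[1,2], I[1,4], I[2,2]^2, I[4,4]^2.
HN type (ℓ=4): μ^(1)=5; μ^(2)=1/3; μ^(3)=-1; μ^(4)=-7

((0, 3, 0, 0); (0, 1, 1, 1); (2, 0, 0, 0); (0, 0, 0, 2))


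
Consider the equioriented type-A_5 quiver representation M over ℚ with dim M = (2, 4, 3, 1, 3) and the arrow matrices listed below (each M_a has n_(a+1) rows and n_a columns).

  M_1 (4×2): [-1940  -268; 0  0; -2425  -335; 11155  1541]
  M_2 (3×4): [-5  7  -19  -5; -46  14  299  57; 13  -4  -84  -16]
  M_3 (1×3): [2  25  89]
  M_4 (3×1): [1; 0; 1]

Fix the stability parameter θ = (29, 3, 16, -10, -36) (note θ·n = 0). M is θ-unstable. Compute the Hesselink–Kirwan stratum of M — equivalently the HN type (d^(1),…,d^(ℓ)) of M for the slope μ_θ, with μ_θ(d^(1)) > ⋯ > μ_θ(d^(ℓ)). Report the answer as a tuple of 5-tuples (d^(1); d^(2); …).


Barcode: M ≅ I[1,1], I[1,2], I[2,3]^2, I[2,5], I[5,5]^2. HN layers by μ_θ (5 steps, strictly decreasing):
  μ^(1)=29; μ^(2)=16; μ^(3)=3; μ^(4)=-27/4; μ^(5)=-36

((1, 0, 0, 0, 0); (1, 1, 2, 0, 0); (0, 2, 0, 0, 0); (0, 1, 1, 1, 1); (0, 0, 0, 0, 2))


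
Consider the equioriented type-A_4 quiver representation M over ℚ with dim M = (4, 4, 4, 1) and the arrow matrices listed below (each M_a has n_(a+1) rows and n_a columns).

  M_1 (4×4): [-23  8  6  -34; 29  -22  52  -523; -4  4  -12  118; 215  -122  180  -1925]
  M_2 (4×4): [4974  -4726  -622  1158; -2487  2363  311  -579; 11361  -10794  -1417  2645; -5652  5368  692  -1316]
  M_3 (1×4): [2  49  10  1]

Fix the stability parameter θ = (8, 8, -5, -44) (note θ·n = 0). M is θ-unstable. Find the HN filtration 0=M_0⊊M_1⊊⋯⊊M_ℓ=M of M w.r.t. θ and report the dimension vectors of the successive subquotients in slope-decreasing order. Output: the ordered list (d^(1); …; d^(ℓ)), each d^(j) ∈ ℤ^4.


Barcode: M ≅ I[1,1]^2, I[1,3], I[1,4], I[2,2]^2, I[3,3]^2. HN layers by μ_θ (4 steps, strictly decreasing):
  μ^(1)=8; μ^(2)=11/3; μ^(3)=-5; μ^(4)=-33/4

((2, 2, 0, 0); (1, 1, 1, 0); (0, 0, 2, 0); (1, 1, 1, 1))


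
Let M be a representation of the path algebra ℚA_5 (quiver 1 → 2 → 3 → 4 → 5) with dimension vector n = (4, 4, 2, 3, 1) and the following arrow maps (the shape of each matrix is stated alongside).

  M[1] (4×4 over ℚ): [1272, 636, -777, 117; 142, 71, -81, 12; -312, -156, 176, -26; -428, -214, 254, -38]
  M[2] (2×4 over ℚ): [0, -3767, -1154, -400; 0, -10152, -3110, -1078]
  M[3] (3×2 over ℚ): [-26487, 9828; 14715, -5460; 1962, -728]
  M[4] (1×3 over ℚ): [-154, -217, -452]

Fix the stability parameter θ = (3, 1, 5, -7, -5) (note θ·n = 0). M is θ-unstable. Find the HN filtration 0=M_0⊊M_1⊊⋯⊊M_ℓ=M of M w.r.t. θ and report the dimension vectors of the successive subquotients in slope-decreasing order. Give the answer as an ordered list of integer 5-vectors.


Via rank(M_{q-1}∘⋯∘M_p): M ≅ I[1,1], I[1,2]^2, I[1,5], I[2,3], I[4,4]^2.
μ_θ-semistable layers: μ^(1)=5; μ^(2)=3; μ^(3)=2; μ^(4)=1; μ^(5)=-3/5; μ^(6)=-7

((0, 0, 1, 0, 0); (1, 0, 0, 0, 0); (2, 2, 0, 0, 0); (0, 1, 0, 0, 0); (1, 1, 1, 1, 1); (0, 0, 0, 2, 0))


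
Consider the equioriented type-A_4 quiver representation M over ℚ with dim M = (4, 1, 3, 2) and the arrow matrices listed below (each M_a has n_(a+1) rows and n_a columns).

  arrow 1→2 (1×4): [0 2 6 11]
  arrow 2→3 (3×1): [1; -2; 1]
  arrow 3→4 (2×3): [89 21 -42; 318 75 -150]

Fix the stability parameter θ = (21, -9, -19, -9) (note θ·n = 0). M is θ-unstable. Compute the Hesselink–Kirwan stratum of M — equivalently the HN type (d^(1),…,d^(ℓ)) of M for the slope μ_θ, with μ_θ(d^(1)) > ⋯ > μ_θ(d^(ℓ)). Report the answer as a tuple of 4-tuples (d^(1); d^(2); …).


Via rank(M_{q-1}∘⋯∘M_p): M ≅ I[1,1]^3, I[1,4], I[3,3], I[3,4].
μ_θ-semistable layers: μ^(1)=21; μ^(2)=-4; μ^(3)=-9; μ^(4)=-19

((3, 0, 0, 0); (1, 1, 1, 1); (0, 0, 0, 1); (0, 0, 2, 0))


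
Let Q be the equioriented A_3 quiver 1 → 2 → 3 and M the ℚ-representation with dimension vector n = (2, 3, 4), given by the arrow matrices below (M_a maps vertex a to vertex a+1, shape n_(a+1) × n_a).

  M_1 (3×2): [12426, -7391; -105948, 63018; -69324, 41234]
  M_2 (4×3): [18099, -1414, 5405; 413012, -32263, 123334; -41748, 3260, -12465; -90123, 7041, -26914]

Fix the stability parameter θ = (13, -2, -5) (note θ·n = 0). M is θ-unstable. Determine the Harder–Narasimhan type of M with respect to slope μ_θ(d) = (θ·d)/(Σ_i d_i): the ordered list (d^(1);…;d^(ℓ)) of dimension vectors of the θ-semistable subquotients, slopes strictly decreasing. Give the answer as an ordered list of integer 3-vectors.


Interval decomposition of M: I[1,1], I[1,3], I[2,3]^2, I[3,3].
HN type (ℓ=4): μ^(1)=13; μ^(2)=2; μ^(3)=-7/2; μ^(4)=-5

((1, 0, 0); (1, 1, 1); (0, 2, 2); (0, 0, 1))


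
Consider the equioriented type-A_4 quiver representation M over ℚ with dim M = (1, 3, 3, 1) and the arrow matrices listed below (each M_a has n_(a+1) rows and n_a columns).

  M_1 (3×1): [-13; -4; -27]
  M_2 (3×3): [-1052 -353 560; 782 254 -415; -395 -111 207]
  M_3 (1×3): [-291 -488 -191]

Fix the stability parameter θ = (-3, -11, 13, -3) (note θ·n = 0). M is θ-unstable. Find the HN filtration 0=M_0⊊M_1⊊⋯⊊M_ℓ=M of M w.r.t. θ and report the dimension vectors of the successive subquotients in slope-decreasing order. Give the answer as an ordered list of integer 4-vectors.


Via rank(M_{q-1}∘⋯∘M_p): M ≅ I[1,4], I[2,3]^2.
μ_θ-semistable layers: μ^(1)=13; μ^(2)=5; μ^(3)=-7; μ^(4)=-11

((0, 0, 2, 0); (0, 0, 1, 1); (1, 1, 0, 0); (0, 2, 0, 0))


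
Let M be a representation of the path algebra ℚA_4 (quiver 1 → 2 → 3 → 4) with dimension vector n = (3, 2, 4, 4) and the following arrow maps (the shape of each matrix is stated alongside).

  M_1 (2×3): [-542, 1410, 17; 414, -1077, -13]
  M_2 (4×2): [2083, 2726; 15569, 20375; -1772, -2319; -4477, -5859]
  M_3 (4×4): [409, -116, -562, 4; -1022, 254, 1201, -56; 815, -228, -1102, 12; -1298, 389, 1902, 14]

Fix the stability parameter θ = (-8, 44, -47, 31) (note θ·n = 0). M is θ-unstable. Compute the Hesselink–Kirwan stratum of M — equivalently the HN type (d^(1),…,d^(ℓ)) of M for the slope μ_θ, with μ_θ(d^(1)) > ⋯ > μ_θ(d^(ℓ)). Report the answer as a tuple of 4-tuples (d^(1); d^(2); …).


Via rank(M_{q-1}∘⋯∘M_p): M ≅ I[1,1], I[1,4]^2, I[3,3], I[3,4], I[4,4].
μ_θ-semistable layers: μ^(1)=31; μ^(2)=-3/2; μ^(3)=-8; μ^(4)=-47

((0, 0, 0, 4); (0, 2, 2, 0); (3, 0, 0, 0); (0, 0, 2, 0))


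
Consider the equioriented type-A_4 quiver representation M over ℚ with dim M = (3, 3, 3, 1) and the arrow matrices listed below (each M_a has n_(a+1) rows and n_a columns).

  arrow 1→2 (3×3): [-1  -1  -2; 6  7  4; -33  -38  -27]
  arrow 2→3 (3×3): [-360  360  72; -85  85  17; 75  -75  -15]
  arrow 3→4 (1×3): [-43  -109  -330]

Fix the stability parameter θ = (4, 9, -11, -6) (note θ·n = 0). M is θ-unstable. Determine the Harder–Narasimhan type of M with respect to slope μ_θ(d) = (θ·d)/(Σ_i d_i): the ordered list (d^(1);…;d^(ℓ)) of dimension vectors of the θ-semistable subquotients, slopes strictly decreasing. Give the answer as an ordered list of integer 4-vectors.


Barcode: M ≅ I[1,2]^2, I[1,4], I[3,3]^2. HN layers by μ_θ (4 steps, strictly decreasing):
  μ^(1)=9; μ^(2)=4; μ^(3)=-1; μ^(4)=-11

((0, 2, 0, 0); (2, 0, 0, 0); (1, 1, 1, 1); (0, 0, 2, 0))


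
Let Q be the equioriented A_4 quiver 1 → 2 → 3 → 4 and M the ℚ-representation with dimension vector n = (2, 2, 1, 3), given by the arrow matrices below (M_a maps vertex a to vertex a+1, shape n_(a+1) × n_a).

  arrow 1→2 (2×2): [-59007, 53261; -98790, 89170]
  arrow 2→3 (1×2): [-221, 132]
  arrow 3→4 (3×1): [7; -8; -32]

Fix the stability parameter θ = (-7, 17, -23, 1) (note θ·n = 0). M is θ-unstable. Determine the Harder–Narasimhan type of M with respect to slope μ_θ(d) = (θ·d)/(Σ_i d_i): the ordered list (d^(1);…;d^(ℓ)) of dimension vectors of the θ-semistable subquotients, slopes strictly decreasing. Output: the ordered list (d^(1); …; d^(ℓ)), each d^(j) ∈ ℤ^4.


Interval decomposition of M: I[1,1], I[1,4], I[2,2], I[4,4]^2.
HN type (ℓ=4): μ^(1)=17; μ^(2)=1; μ^(3)=-3; μ^(4)=-7

((0, 1, 0, 0); (0, 0, 0, 3); (0, 1, 1, 0); (2, 0, 0, 0))


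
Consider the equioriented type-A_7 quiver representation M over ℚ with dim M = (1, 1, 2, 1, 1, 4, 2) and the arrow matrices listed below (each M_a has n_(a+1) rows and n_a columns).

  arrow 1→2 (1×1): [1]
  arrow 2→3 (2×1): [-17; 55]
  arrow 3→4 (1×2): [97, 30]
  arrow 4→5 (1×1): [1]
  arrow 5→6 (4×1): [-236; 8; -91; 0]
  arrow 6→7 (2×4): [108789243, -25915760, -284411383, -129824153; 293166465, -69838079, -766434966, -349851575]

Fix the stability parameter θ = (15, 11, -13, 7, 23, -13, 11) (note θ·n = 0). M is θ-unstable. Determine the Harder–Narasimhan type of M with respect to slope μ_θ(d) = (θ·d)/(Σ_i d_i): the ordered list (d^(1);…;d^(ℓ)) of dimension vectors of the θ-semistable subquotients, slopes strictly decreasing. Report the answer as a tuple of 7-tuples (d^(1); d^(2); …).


Interval decomposition of M: I[1,7], I[3,3], I[6,6]^2, I[6,7].
HN type (ℓ=4): μ^(1)=11; μ^(2)=17/3; μ^(3)=13/3; μ^(4)=-13

((0, 0, 0, 0, 0, 0, 2); (0, 0, 0, 1, 1, 1, 0); (1, 1, 1, 0, 0, 0, 0); (0, 0, 1, 0, 0, 3, 0))


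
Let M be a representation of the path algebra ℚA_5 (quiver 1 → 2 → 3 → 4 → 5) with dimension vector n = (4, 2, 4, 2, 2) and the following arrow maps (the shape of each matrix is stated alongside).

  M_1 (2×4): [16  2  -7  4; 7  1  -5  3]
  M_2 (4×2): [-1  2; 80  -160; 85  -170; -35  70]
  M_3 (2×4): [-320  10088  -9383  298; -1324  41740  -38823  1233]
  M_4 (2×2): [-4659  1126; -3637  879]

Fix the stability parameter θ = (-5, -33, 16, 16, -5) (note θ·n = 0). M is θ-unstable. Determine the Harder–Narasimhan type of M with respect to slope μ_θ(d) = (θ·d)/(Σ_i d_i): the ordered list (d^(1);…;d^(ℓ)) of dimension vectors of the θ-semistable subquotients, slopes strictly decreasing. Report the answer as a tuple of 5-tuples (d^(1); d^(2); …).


Via rank(M_{q-1}∘⋯∘M_p): M ≅ I[1,1]^2, I[1,2], I[1,5], I[3,3]^2, I[3,5].
μ_θ-semistable layers: μ^(1)=16; μ^(2)=9; μ^(3)=-5; μ^(4)=-19

((0, 0, 2, 0, 0); (0, 0, 2, 2, 2); (2, 0, 0, 0, 0); (2, 2, 0, 0, 0))


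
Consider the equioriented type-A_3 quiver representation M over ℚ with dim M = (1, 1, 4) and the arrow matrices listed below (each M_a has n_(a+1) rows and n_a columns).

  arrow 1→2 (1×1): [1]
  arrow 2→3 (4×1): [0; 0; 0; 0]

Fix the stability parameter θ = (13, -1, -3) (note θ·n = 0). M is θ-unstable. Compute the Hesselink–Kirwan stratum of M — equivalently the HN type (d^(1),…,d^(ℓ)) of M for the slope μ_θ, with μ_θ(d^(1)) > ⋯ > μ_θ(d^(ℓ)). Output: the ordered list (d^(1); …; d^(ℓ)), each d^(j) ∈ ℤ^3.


Via rank(M_{q-1}∘⋯∘M_p): M ≅ I[1,2], I[3,3]^4.
μ_θ-semistable layers: μ^(1)=6; μ^(2)=-3

((1, 1, 0); (0, 0, 4))


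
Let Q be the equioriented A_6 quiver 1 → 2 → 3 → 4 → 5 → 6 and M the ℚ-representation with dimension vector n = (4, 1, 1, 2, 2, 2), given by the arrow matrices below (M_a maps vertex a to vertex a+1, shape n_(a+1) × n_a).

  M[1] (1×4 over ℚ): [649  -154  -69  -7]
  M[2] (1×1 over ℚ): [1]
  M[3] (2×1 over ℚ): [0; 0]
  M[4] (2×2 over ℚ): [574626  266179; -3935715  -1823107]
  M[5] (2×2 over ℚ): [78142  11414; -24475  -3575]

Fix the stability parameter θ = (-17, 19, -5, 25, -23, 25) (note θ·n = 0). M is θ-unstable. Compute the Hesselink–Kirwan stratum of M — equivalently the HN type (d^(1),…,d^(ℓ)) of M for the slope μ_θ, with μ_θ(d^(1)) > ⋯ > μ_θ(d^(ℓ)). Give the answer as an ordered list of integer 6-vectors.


Via rank(M_{q-1}∘⋯∘M_p): M ≅ I[1,1]^3, I[1,3], I[4,5], I[4,6], I[6,6].
μ_θ-semistable layers: μ^(1)=25; μ^(2)=7; μ^(3)=1; μ^(4)=-17

((0, 0, 0, 0, 0, 2); (0, 1, 1, 0, 0, 0); (0, 0, 0, 2, 2, 0); (4, 0, 0, 0, 0, 0))


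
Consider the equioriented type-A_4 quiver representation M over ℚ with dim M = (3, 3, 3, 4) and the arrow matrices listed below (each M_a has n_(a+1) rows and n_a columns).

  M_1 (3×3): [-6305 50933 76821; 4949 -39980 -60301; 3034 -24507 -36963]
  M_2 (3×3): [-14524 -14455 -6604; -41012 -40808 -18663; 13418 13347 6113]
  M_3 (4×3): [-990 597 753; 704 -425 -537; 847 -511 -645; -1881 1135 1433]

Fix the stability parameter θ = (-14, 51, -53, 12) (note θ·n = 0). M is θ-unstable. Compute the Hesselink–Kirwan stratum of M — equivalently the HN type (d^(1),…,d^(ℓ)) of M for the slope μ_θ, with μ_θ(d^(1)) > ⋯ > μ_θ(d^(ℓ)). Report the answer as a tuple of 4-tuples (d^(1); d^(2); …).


Via rank(M_{q-1}∘⋯∘M_p): M ≅ I[1,3], I[1,4]^2, I[4,4]^2.
μ_θ-semistable layers: μ^(1)=12; μ^(2)=-1; μ^(3)=-14

((0, 0, 0, 4); (0, 3, 3, 0); (3, 0, 0, 0))


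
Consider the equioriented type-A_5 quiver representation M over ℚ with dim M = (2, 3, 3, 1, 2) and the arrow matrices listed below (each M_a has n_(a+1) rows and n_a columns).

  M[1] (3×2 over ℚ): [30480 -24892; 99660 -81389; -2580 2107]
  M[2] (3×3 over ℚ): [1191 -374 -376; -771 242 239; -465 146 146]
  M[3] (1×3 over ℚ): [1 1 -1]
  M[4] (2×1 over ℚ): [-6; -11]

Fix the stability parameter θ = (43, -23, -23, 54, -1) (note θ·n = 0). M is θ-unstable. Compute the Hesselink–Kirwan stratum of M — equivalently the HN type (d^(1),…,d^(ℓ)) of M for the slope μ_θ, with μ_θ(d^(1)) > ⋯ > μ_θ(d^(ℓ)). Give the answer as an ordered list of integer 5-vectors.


Via rank(M_{q-1}∘⋯∘M_p): M ≅ I[1,1], I[1,5], I[2,2], I[2,3], I[3,3], I[5,5].
μ_θ-semistable layers: μ^(1)=43; μ^(2)=53/2; μ^(3)=-1; μ^(4)=-23

((1, 0, 0, 0, 0); (0, 0, 0, 1, 1); (1, 1, 1, 0, 1); (0, 2, 2, 0, 0))


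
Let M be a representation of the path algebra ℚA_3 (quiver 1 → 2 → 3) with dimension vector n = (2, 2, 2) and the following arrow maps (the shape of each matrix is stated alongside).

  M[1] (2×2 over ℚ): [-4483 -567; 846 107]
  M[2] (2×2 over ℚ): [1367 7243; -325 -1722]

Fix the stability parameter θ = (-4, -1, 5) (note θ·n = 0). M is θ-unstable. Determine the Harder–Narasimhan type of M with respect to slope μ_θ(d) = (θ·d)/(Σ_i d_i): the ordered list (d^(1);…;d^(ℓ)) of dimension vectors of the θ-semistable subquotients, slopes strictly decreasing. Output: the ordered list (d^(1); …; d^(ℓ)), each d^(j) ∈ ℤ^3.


Barcode: M ≅ I[1,3]^2. HN layers by μ_θ (3 steps, strictly decreasing):
  μ^(1)=5; μ^(2)=-1; μ^(3)=-4

((0, 0, 2); (0, 2, 0); (2, 0, 0))


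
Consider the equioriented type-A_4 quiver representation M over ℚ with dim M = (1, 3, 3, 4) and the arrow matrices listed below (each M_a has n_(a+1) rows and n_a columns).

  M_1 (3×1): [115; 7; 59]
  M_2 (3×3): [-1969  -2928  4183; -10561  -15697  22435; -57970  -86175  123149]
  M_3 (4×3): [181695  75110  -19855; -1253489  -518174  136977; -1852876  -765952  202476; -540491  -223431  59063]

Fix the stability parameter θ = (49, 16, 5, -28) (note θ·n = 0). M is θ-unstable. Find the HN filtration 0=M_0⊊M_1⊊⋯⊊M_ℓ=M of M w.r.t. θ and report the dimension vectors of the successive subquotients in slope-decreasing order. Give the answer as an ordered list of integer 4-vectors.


Interval decomposition of M: I[1,4], I[2,3], I[2,4], I[4,4]^2.
HN type (ℓ=3): μ^(1)=21/2; μ^(2)=-7/3; μ^(3)=-28

((1, 2, 2, 1); (0, 1, 1, 1); (0, 0, 0, 2))


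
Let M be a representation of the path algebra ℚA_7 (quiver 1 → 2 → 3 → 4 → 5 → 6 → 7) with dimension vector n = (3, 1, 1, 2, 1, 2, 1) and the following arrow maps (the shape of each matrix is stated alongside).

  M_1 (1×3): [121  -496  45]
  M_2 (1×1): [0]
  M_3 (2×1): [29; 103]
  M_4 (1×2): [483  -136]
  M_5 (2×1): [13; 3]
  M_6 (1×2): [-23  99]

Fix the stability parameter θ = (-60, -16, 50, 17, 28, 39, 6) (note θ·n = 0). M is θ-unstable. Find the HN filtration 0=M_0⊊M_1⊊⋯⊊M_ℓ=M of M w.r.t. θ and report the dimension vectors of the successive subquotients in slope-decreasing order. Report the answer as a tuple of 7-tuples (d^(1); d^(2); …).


Barcode: M ≅ I[1,1]^2, I[1,2], I[3,7], I[4,4], I[6,6]. HN layers by μ_θ (5 steps, strictly decreasing):
  μ^(1)=39; μ^(2)=28; μ^(3)=17; μ^(4)=-16; μ^(5)=-60

((0, 0, 0, 0, 0, 1, 0); (0, 0, 1, 1, 1, 1, 1); (0, 0, 0, 1, 0, 0, 0); (0, 1, 0, 0, 0, 0, 0); (3, 0, 0, 0, 0, 0, 0))


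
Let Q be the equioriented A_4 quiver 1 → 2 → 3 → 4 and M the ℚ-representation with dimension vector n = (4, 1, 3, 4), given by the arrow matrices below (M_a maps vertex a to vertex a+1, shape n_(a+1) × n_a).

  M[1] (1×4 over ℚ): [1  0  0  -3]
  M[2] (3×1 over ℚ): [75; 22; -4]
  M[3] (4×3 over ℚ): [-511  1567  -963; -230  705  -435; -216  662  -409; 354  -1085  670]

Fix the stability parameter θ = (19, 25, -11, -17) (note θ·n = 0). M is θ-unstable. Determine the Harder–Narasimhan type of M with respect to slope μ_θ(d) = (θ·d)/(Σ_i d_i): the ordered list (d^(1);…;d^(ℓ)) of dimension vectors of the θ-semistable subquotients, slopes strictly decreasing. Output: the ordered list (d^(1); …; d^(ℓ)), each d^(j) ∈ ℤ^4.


Interval decomposition of M: I[1,1]^3, I[1,4], I[3,4]^2, I[4,4].
HN type (ℓ=4): μ^(1)=19; μ^(2)=4; μ^(3)=-14; μ^(4)=-17

((3, 0, 0, 0); (1, 1, 1, 1); (0, 0, 2, 2); (0, 0, 0, 1))


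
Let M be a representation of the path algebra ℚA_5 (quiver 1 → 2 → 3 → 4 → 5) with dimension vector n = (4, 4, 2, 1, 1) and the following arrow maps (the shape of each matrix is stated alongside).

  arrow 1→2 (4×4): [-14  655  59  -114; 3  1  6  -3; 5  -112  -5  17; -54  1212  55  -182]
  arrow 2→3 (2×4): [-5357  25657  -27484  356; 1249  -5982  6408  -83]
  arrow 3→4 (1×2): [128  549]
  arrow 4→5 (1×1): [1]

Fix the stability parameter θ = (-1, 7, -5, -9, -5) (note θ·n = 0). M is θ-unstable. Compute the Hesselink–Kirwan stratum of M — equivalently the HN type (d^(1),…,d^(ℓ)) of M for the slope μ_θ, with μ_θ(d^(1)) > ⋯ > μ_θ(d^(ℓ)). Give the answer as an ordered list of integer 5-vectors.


Via rank(M_{q-1}∘⋯∘M_p): M ≅ I[1,2]^2, I[1,3], I[1,5].
μ_θ-semistable layers: μ^(1)=7; μ^(2)=1; μ^(3)=-1; μ^(4)=-13/5

((0, 2, 0, 0, 0); (0, 1, 1, 0, 0); (3, 0, 0, 0, 0); (1, 1, 1, 1, 1))


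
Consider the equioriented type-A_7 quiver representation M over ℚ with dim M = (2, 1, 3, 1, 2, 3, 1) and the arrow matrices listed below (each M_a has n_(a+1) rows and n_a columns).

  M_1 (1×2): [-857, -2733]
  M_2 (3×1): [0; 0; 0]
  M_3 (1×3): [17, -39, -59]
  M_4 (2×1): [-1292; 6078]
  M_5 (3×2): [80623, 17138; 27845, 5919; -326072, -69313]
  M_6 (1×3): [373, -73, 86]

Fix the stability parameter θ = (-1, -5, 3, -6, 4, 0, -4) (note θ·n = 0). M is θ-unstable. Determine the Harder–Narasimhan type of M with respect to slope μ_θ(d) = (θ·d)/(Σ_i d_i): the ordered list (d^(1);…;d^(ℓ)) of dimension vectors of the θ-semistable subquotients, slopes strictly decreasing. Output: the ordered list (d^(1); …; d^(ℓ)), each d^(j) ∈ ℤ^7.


Via rank(M_{q-1}∘⋯∘M_p): M ≅ I[1,1], I[1,2], I[3,3]^2, I[3,7], I[5,6], I[6,6].
μ_θ-semistable layers: μ^(1)=3; μ^(2)=2; μ^(3)=0; μ^(4)=-1; μ^(5)=-3/2; μ^(6)=-3

((0, 0, 2, 0, 0, 0, 0); (0, 0, 0, 0, 1, 1, 0); (0, 0, 0, 0, 1, 2, 1); (1, 0, 0, 0, 0, 0, 0); (0, 0, 1, 1, 0, 0, 0); (1, 1, 0, 0, 0, 0, 0))


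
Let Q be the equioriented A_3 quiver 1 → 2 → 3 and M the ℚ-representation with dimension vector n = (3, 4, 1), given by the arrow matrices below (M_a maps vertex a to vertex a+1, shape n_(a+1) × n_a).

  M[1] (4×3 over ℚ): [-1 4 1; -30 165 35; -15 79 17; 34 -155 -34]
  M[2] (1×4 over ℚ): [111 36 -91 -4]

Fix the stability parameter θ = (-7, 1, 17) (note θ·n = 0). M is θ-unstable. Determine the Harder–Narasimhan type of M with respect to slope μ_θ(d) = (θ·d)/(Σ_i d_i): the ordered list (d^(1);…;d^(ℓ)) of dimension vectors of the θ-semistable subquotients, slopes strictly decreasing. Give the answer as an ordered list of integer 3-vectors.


Interval decomposition of M: I[1,2]^2, I[1,3], I[2,2].
HN type (ℓ=3): μ^(1)=17; μ^(2)=1; μ^(3)=-7

((0, 0, 1); (0, 4, 0); (3, 0, 0))


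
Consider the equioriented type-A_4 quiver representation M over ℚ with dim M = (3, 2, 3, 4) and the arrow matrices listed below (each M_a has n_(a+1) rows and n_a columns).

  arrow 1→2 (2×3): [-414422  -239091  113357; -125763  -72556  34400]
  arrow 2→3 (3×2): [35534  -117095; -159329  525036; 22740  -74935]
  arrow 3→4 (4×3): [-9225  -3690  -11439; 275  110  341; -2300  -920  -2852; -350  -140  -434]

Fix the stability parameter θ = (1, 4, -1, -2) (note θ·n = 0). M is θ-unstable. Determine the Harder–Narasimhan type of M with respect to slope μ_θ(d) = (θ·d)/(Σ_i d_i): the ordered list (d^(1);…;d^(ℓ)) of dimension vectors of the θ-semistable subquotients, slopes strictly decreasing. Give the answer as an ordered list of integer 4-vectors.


Interval decomposition of M: I[1,1], I[1,3]^2, I[3,4], I[4,4]^3.
HN type (ℓ=4): μ^(1)=3/2; μ^(2)=1; μ^(3)=-3/2; μ^(4)=-2

((0, 2, 2, 0); (3, 0, 0, 0); (0, 0, 1, 1); (0, 0, 0, 3))


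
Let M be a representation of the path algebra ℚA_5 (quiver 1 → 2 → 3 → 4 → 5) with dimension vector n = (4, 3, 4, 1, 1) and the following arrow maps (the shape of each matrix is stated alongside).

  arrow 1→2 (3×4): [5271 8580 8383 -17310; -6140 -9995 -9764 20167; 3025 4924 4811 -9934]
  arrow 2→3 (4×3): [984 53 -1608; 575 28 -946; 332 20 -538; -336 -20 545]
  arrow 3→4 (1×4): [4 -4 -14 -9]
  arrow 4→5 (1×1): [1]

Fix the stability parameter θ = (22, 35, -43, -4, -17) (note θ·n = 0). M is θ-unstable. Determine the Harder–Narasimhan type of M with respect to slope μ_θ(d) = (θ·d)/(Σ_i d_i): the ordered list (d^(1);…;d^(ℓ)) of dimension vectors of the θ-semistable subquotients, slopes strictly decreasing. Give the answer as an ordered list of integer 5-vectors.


Via rank(M_{q-1}∘⋯∘M_p): M ≅ I[1,1], I[1,3]^2, I[1,5], I[3,3].
μ_θ-semistable layers: μ^(1)=22; μ^(2)=14/3; μ^(3)=-7/5; μ^(4)=-43

((1, 0, 0, 0, 0); (2, 2, 2, 0, 0); (1, 1, 1, 1, 1); (0, 0, 1, 0, 0))


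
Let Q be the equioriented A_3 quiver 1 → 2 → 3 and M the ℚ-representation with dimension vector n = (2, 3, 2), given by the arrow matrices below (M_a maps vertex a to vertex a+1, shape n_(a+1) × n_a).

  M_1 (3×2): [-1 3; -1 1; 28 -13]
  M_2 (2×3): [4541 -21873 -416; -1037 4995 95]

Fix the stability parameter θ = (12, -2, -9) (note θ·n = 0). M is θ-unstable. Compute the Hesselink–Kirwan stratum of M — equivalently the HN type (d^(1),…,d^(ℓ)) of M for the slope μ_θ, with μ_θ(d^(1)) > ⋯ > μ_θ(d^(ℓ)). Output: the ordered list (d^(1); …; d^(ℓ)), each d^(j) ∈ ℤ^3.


Interval decomposition of M: I[1,2], I[1,3], I[2,3].
HN type (ℓ=3): μ^(1)=5; μ^(2)=1/3; μ^(3)=-11/2

((1, 1, 0); (1, 1, 1); (0, 1, 1))


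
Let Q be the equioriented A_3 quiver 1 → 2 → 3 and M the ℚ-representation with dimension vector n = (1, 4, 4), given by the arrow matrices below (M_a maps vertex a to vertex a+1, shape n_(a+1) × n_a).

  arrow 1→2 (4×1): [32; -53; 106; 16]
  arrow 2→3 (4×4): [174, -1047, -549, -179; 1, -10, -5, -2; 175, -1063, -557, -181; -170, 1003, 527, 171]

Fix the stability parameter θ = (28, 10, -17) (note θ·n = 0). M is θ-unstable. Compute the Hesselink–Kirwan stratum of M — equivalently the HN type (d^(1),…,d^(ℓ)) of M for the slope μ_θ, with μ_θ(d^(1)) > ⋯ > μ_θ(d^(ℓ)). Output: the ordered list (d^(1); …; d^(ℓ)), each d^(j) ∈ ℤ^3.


Via rank(M_{q-1}∘⋯∘M_p): M ≅ I[1,3], I[2,2], I[2,3]^2, I[3,3].
μ_θ-semistable layers: μ^(1)=10; μ^(2)=7; μ^(3)=-7/2; μ^(4)=-17

((0, 1, 0); (1, 1, 1); (0, 2, 2); (0, 0, 1))


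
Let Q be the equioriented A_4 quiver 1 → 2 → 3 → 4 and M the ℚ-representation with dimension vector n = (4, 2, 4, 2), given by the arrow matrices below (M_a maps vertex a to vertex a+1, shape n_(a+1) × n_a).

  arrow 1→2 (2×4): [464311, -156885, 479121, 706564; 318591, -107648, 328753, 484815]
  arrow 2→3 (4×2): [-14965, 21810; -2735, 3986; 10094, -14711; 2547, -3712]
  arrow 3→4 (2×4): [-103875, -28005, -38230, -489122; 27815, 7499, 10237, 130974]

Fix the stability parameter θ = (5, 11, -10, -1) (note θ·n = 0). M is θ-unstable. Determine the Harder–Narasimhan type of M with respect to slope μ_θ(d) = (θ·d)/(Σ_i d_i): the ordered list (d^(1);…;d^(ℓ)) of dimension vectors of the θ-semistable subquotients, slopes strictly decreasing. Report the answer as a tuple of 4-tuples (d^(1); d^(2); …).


Barcode: M ≅ I[1,1]^2, I[1,3], I[1,4], I[3,3], I[3,4]. HN layers by μ_θ (5 steps, strictly decreasing):
  μ^(1)=5; μ^(2)=2; μ^(3)=5/4; μ^(4)=-1; μ^(5)=-10

((2, 0, 0, 0); (1, 1, 1, 0); (1, 1, 1, 1); (0, 0, 0, 1); (0, 0, 2, 0))


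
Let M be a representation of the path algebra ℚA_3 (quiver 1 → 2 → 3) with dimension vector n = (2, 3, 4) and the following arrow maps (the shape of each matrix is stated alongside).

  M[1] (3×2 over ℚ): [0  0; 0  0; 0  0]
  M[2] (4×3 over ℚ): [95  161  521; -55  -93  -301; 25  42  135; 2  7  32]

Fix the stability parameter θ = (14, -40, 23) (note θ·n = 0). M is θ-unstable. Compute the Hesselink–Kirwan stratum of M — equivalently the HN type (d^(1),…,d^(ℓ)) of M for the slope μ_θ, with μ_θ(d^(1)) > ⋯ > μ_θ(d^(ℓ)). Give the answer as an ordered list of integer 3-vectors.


Barcode: M ≅ I[1,1]^2, I[2,3]^3, I[3,3]. HN layers by μ_θ (3 steps, strictly decreasing):
  μ^(1)=23; μ^(2)=14; μ^(3)=-40

((0, 0, 4); (2, 0, 0); (0, 3, 0))


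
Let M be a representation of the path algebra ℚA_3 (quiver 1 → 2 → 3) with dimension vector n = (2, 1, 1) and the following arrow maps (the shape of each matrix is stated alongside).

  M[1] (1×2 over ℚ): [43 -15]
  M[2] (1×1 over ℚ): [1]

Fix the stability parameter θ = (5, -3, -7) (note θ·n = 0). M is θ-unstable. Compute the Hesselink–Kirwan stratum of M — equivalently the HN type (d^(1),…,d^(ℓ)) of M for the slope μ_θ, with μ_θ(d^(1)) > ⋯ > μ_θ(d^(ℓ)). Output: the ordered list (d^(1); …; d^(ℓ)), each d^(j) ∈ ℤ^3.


Barcode: M ≅ I[1,1], I[1,3]. HN layers by μ_θ (2 steps, strictly decreasing):
  μ^(1)=5; μ^(2)=-5/3

((1, 0, 0); (1, 1, 1))


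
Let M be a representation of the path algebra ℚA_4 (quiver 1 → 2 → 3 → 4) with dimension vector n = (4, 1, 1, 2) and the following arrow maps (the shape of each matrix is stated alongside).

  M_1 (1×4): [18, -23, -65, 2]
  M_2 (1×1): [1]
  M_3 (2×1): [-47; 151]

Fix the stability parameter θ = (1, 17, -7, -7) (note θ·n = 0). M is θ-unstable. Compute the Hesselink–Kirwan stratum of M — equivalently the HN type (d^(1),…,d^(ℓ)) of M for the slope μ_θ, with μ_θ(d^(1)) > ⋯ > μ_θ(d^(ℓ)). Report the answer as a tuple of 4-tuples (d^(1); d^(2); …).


Via rank(M_{q-1}∘⋯∘M_p): M ≅ I[1,1]^3, I[1,4], I[4,4].
μ_θ-semistable layers: μ^(1)=1; μ^(2)=-7

((4, 1, 1, 1); (0, 0, 0, 1))


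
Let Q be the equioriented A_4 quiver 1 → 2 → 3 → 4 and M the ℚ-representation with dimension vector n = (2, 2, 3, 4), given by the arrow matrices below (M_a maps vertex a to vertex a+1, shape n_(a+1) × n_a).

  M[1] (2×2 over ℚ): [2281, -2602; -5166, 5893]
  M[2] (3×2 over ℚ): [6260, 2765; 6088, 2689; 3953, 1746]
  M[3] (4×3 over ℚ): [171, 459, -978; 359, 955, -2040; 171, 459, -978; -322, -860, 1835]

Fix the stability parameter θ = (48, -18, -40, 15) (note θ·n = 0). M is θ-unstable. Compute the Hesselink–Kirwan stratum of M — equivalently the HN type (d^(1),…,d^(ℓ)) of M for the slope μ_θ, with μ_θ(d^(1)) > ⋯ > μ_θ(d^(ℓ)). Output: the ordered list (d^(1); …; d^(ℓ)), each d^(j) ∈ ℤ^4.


Barcode: M ≅ I[1,4]^2, I[3,3], I[4,4]^2. HN layers by μ_θ (3 steps, strictly decreasing):
  μ^(1)=15; μ^(2)=-10/3; μ^(3)=-40

((0, 0, 0, 4); (2, 2, 2, 0); (0, 0, 1, 0))


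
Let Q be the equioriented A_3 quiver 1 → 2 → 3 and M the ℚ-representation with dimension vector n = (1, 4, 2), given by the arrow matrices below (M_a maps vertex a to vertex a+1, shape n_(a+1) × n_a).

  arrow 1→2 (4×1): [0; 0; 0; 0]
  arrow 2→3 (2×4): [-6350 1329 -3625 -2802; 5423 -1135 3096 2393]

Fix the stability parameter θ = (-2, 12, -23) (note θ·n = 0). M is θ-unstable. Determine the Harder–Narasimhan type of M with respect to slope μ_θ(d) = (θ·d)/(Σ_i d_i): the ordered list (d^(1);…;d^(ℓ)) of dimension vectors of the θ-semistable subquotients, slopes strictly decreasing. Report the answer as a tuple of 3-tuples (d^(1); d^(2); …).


Barcode: M ≅ I[1,1], I[2,2]^2, I[2,3]^2. HN layers by μ_θ (3 steps, strictly decreasing):
  μ^(1)=12; μ^(2)=-2; μ^(3)=-11/2

((0, 2, 0); (1, 0, 0); (0, 2, 2))


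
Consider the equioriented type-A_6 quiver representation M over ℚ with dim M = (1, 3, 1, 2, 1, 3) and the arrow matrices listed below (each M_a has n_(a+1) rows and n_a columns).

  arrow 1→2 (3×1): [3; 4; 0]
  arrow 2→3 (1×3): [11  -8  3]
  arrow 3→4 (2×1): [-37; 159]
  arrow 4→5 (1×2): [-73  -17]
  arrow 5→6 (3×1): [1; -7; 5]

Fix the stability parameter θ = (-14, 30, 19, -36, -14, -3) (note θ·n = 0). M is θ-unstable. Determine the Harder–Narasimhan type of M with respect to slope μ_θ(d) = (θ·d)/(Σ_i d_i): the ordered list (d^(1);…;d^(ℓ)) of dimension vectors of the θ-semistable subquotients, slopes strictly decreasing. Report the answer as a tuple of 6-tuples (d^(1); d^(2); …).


Interval decomposition of M: I[1,6], I[2,2]^2, I[4,4], I[6,6]^2.
HN type (ℓ=5): μ^(1)=30; μ^(2)=-4/5; μ^(3)=-3; μ^(4)=-14; μ^(5)=-36

((0, 2, 0, 0, 0, 0); (0, 1, 1, 1, 1, 1); (0, 0, 0, 0, 0, 2); (1, 0, 0, 0, 0, 0); (0, 0, 0, 1, 0, 0))


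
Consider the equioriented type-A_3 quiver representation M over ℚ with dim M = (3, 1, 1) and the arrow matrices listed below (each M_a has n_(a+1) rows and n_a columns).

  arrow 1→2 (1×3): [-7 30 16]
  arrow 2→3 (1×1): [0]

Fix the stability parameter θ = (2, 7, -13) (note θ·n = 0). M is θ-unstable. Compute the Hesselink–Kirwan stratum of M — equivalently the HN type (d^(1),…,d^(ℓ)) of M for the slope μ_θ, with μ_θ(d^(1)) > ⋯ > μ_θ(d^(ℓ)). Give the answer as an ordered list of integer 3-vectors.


Barcode: M ≅ I[1,1]^2, I[1,2], I[3,3]. HN layers by μ_θ (3 steps, strictly decreasing):
  μ^(1)=7; μ^(2)=2; μ^(3)=-13

((0, 1, 0); (3, 0, 0); (0, 0, 1))


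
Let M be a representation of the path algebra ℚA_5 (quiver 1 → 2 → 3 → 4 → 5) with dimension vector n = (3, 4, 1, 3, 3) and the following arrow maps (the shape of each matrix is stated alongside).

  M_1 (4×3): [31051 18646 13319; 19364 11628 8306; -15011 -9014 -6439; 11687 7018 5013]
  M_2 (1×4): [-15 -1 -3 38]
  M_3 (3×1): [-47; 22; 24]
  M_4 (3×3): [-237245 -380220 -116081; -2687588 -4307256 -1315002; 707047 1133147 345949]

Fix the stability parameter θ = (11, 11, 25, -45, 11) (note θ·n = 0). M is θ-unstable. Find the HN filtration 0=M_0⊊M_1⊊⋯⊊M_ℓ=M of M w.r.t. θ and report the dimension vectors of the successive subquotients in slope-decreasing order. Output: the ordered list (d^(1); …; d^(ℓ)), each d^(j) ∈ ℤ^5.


Barcode: M ≅ I[1,1], I[1,2], I[1,5], I[2,2]^2, I[4,5]^2. HN layers by μ_θ (3 steps, strictly decreasing):
  μ^(1)=11; μ^(2)=1/2; μ^(3)=-45

((2, 3, 0, 0, 3); (1, 1, 1, 1, 0); (0, 0, 0, 2, 0))


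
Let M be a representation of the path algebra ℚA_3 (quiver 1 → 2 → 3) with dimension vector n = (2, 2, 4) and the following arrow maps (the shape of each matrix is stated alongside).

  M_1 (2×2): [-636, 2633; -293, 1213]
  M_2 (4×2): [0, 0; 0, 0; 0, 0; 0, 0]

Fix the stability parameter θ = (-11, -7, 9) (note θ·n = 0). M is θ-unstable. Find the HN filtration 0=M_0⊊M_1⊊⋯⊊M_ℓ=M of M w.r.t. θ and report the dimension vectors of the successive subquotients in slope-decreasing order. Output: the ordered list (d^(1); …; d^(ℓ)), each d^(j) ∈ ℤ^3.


Interval decomposition of M: I[1,2]^2, I[3,3]^4.
HN type (ℓ=3): μ^(1)=9; μ^(2)=-7; μ^(3)=-11

((0, 0, 4); (0, 2, 0); (2, 0, 0))


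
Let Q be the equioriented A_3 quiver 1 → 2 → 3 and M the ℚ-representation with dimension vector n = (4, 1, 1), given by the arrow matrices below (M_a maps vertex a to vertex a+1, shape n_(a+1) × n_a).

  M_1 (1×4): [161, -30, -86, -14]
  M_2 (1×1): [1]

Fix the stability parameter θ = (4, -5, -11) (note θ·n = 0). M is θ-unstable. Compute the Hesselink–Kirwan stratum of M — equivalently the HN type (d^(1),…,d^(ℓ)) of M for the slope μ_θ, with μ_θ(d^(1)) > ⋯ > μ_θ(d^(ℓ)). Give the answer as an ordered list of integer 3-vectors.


Via rank(M_{q-1}∘⋯∘M_p): M ≅ I[1,1]^3, I[1,3].
μ_θ-semistable layers: μ^(1)=4; μ^(2)=-4

((3, 0, 0); (1, 1, 1))


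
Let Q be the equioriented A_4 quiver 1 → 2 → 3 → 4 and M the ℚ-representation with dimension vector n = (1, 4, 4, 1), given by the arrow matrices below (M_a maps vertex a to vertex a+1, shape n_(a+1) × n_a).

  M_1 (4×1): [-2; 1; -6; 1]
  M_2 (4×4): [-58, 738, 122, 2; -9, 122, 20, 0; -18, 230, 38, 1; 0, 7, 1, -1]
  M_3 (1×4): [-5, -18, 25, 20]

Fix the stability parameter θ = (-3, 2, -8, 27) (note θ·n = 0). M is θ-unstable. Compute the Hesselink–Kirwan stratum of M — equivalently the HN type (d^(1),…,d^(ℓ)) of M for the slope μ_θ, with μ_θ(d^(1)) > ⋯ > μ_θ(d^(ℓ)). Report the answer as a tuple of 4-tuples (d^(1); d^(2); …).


Via rank(M_{q-1}∘⋯∘M_p): M ≅ I[1,4], I[2,2], I[2,3]^2, I[3,3].
μ_θ-semistable layers: μ^(1)=27; μ^(2)=2; μ^(3)=-3; μ^(4)=-8

((0, 0, 0, 1); (0, 1, 0, 0); (1, 3, 3, 0); (0, 0, 1, 0))


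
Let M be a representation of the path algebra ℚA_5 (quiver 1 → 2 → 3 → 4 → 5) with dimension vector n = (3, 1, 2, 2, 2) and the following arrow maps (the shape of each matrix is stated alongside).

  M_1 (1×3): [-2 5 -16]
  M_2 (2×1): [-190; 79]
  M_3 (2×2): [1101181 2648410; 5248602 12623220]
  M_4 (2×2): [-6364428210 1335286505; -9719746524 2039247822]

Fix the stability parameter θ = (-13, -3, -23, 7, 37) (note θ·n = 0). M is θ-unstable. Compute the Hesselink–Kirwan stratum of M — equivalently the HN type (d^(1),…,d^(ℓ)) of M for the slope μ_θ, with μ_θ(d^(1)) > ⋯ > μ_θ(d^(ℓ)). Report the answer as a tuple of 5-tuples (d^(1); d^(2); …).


Interval decomposition of M: I[1,1]^2, I[1,3], I[3,4], I[4,5], I[5,5].
HN type (ℓ=4): μ^(1)=37; μ^(2)=7; μ^(3)=-13; μ^(4)=-23

((0, 0, 0, 0, 2); (0, 0, 0, 2, 0); (3, 1, 1, 0, 0); (0, 0, 1, 0, 0))


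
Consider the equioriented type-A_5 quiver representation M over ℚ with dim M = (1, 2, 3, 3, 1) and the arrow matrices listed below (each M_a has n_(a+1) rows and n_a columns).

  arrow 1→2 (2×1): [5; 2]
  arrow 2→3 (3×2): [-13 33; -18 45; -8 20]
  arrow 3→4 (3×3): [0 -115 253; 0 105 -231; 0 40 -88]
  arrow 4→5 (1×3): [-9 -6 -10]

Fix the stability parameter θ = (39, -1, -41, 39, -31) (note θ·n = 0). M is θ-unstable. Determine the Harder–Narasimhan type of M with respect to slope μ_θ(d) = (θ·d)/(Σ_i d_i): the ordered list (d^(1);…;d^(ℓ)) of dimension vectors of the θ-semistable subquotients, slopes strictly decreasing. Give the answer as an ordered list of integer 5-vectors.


Barcode: M ≅ I[1,3], I[2,5], I[3,3], I[4,4]^2. HN layers by μ_θ (5 steps, strictly decreasing):
  μ^(1)=39; μ^(2)=4; μ^(3)=-1; μ^(4)=-21; μ^(5)=-41

((0, 0, 0, 2, 0); (0, 0, 0, 1, 1); (1, 1, 1, 0, 0); (0, 1, 1, 0, 0); (0, 0, 1, 0, 0))


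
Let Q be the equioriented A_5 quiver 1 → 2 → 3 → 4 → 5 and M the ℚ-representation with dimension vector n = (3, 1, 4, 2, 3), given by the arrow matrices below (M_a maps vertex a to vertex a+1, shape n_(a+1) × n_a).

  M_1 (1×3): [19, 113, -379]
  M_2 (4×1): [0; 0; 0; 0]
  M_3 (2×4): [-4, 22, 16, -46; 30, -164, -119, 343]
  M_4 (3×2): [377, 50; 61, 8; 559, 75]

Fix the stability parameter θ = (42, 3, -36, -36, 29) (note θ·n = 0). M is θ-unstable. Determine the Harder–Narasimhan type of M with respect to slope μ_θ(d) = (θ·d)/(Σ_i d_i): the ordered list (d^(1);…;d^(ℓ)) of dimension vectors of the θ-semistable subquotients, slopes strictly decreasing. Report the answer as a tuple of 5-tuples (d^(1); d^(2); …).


Via rank(M_{q-1}∘⋯∘M_p): M ≅ I[1,1]^2, I[1,2], I[3,3]^2, I[3,5]^2, I[5,5].
μ_θ-semistable layers: μ^(1)=42; μ^(2)=29; μ^(3)=45/2; μ^(4)=-36

((2, 0, 0, 0, 0); (0, 0, 0, 0, 3); (1, 1, 0, 0, 0); (0, 0, 4, 2, 0))


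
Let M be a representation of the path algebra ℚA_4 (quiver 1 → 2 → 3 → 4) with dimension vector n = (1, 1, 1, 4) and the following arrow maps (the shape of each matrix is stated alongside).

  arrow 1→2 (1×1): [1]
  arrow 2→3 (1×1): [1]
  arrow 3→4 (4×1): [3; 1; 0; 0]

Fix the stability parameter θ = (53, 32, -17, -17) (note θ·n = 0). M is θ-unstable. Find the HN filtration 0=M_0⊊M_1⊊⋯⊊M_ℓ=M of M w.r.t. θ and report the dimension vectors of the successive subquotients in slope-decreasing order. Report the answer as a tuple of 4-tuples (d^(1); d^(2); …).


Interval decomposition of M: I[1,4], I[4,4]^3.
HN type (ℓ=2): μ^(1)=51/4; μ^(2)=-17

((1, 1, 1, 1); (0, 0, 0, 3))


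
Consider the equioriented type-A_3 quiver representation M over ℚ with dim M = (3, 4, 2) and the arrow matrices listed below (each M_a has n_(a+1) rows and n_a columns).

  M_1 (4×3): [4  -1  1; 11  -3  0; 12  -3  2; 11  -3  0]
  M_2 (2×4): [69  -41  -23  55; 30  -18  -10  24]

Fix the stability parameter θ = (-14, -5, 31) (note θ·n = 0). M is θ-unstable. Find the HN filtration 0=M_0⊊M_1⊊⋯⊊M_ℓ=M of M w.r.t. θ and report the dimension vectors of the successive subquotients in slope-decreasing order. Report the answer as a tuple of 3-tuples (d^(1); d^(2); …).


Via rank(M_{q-1}∘⋯∘M_p): M ≅ I[1,2], I[1,3]^2, I[2,2].
μ_θ-semistable layers: μ^(1)=31; μ^(2)=-5; μ^(3)=-14

((0, 0, 2); (0, 4, 0); (3, 0, 0))


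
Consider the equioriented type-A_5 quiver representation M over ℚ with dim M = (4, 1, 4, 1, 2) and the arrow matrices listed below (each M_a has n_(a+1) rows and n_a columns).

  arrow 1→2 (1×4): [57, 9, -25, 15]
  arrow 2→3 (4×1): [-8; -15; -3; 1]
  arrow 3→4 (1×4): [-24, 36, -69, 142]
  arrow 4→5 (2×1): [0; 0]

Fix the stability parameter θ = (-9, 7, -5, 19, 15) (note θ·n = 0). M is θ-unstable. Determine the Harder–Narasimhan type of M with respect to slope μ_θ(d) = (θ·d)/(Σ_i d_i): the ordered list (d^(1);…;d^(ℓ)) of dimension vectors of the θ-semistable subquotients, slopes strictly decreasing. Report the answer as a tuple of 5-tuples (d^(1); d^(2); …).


Interval decomposition of M: I[1,1]^3, I[1,4], I[3,3]^3, I[5,5]^2.
HN type (ℓ=5): μ^(1)=19; μ^(2)=15; μ^(3)=1; μ^(4)=-5; μ^(5)=-9

((0, 0, 0, 1, 0); (0, 0, 0, 0, 2); (0, 1, 1, 0, 0); (0, 0, 3, 0, 0); (4, 0, 0, 0, 0))


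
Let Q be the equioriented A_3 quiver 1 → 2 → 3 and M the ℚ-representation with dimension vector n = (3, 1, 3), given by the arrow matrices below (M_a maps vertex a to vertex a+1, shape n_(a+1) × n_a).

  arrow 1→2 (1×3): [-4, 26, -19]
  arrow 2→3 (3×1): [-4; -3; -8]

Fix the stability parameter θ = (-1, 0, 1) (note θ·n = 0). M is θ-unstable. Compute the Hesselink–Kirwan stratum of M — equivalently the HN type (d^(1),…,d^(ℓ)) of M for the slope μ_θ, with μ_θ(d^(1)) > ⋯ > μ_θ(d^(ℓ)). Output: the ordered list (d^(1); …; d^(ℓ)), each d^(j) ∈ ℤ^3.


Barcode: M ≅ I[1,1]^2, I[1,3], I[3,3]^2. HN layers by μ_θ (3 steps, strictly decreasing):
  μ^(1)=1; μ^(2)=0; μ^(3)=-1

((0, 0, 3); (0, 1, 0); (3, 0, 0))
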